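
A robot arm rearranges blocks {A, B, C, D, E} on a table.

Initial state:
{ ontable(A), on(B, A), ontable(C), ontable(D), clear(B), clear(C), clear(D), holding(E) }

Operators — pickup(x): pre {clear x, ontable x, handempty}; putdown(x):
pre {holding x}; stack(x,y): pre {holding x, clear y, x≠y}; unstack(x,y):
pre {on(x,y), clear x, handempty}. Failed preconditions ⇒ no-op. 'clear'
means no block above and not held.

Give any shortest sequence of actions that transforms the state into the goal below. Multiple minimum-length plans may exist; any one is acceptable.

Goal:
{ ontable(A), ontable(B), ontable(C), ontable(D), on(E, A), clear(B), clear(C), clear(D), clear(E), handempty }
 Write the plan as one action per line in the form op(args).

putdown(E)
unstack(B, A)
putdown(B)
pickup(E)
stack(E, A)

step 1 (putdown(E)): towers=[A/B; C; D; E] holding=-
step 2 (unstack(B, A)): towers=[A; C; D; E] holding=B
step 3 (putdown(B)): towers=[A; B; C; D; E] holding=-
step 4 (pickup(E)): towers=[A; B; C; D] holding=E
step 5 (stack(E, A)): towers=[A/E; B; C; D] holding=-
goal check: towers=[A/E; B; C; D] holding=- — reached (length 5, optimal by BFS)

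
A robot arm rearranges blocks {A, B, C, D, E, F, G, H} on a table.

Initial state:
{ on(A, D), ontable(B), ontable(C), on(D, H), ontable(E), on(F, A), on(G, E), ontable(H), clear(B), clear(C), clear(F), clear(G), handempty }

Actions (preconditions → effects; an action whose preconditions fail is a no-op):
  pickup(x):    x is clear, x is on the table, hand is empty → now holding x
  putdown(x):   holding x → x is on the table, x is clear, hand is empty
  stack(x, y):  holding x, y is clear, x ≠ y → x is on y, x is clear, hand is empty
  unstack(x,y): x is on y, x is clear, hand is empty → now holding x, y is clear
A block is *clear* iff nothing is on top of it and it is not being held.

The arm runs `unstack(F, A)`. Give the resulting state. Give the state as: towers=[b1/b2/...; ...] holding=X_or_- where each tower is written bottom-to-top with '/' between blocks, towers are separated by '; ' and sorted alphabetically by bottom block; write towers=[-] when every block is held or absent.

before: towers=[B; C; E/G; H/D/A/F] holding=-
pre[unstack(F, A)]: on(F,A) ✓, clear(F) ✓, handempty ✓
all met → apply unstack(F, A)
after:  towers=[B; C; E/G; H/D/A] holding=F

towers=[B; C; E/G; H/D/A] holding=F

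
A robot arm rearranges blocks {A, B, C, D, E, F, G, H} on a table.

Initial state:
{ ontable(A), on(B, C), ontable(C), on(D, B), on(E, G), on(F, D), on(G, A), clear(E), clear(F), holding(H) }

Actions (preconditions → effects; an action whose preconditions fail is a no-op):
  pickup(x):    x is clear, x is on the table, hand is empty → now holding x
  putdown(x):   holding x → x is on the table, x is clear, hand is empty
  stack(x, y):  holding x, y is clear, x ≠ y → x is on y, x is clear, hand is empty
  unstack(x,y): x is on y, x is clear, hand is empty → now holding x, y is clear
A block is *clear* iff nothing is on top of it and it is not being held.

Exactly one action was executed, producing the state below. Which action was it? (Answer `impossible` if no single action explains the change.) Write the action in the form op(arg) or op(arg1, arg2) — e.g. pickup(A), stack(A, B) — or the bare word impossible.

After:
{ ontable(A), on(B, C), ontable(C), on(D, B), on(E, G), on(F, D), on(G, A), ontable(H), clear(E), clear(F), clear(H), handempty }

putdown(H)

target: towers=[A/G/E; C/B/D/F; H] holding=-
        putdown(H) → towers=[A/G/E; C/B/D/F; H] holding=-  ← match
       stack(H, E) → towers=[A/G/E/H; C/B/D/F] holding=-
       stack(H, F) → towers=[A/G/E; C/B/D/F/H] holding=-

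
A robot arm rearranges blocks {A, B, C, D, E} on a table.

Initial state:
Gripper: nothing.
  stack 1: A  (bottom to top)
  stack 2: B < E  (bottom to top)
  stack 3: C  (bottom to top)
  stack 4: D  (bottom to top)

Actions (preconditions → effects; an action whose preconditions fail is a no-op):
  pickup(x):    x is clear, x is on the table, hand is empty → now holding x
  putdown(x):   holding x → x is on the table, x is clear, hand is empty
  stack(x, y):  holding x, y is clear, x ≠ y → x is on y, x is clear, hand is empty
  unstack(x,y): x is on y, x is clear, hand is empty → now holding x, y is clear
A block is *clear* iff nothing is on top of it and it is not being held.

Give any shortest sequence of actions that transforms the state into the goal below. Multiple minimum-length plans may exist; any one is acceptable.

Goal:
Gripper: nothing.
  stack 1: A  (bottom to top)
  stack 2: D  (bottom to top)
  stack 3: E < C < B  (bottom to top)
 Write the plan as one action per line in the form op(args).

step 1 (unstack(E, B)): towers=[A; B; C; D] holding=E
step 2 (putdown(E)): towers=[A; B; C; D; E] holding=-
step 3 (pickup(C)): towers=[A; B; D; E] holding=C
step 4 (stack(C, E)): towers=[A; B; D; E/C] holding=-
step 5 (pickup(B)): towers=[A; D; E/C] holding=B
step 6 (stack(B, C)): towers=[A; D; E/C/B] holding=-
goal check: towers=[A; D; E/C/B] holding=- — reached (length 6, optimal by BFS)

unstack(E, B)
putdown(E)
pickup(C)
stack(C, E)
pickup(B)
stack(B, C)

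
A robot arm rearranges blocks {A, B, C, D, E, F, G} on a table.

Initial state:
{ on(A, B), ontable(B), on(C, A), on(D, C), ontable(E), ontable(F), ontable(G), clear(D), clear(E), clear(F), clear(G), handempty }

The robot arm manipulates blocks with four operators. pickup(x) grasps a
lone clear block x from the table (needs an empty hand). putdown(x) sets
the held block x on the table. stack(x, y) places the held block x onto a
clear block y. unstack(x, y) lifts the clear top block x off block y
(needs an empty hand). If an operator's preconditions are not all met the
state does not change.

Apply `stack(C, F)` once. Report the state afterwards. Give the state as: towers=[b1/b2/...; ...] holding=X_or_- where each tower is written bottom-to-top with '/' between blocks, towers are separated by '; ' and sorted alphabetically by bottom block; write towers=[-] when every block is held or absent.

before: towers=[B/A/C/D; E; F; G] holding=-
pre[stack(C, F)]: holding(C) no, clear(F) yes, C≠F yes
holding(C) unmet → stack(C, F) is a no-op
after:  towers=[B/A/C/D; E; F; G] holding=-

towers=[B/A/C/D; E; F; G] holding=-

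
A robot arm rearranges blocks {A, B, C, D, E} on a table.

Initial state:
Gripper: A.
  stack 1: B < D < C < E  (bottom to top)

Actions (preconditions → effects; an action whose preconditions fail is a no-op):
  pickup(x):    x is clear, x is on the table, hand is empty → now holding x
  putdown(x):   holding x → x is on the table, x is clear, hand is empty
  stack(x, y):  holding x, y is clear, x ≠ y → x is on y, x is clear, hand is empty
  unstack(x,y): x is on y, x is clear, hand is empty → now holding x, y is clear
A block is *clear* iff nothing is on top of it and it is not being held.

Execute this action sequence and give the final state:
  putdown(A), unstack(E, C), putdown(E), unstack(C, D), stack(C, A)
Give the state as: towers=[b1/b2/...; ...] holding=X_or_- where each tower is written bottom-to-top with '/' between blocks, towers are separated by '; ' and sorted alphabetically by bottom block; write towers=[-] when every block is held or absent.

towers=[A/C; B/D; E] holding=-

step 1 (putdown(A)): towers=[A; B/D/C/E] holding=-
step 2 (unstack(E, C)): towers=[A; B/D/C] holding=E
step 3 (putdown(E)): towers=[A; B/D/C; E] holding=-
step 4 (unstack(C, D)): towers=[A; B/D; E] holding=C
step 5 (stack(C, A)): towers=[A/C; B/D; E] holding=-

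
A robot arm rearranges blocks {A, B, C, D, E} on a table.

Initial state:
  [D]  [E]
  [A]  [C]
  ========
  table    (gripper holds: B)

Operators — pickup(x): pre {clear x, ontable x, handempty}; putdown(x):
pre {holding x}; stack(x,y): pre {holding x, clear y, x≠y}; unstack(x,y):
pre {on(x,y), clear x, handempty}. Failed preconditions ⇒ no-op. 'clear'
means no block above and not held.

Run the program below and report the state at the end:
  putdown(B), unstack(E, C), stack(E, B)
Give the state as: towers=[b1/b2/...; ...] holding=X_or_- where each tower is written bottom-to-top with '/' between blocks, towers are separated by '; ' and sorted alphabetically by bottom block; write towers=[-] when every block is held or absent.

towers=[A/D; B/E; C] holding=-

step 1 (putdown(B)): towers=[A/D; B; C/E] holding=-
step 2 (unstack(E, C)): towers=[A/D; B; C] holding=E
step 3 (stack(E, B)): towers=[A/D; B/E; C] holding=-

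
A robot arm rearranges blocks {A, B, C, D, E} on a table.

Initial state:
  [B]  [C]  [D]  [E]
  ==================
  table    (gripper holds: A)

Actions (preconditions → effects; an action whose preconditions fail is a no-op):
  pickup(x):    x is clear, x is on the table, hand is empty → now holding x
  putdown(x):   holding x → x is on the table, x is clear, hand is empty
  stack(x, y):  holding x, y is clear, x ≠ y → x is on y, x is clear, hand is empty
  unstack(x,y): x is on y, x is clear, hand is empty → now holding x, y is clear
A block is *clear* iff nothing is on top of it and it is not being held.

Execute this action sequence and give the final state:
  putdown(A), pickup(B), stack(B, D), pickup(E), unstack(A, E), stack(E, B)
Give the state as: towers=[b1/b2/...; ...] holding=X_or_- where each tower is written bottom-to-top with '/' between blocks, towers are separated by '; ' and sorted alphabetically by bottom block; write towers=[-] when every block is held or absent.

step 1 (putdown(A)): towers=[A; B; C; D; E] holding=-
step 2 (pickup(B)): towers=[A; C; D; E] holding=B
step 3 (stack(B, D)): towers=[A; C; D/B; E] holding=-
step 4 (pickup(E)): towers=[A; C; D/B] holding=E
step 5 (unstack(A, E)) [no-op]: towers=[A; C; D/B] holding=E
step 6 (stack(E, B)): towers=[A; C; D/B/E] holding=-

towers=[A; C; D/B/E] holding=-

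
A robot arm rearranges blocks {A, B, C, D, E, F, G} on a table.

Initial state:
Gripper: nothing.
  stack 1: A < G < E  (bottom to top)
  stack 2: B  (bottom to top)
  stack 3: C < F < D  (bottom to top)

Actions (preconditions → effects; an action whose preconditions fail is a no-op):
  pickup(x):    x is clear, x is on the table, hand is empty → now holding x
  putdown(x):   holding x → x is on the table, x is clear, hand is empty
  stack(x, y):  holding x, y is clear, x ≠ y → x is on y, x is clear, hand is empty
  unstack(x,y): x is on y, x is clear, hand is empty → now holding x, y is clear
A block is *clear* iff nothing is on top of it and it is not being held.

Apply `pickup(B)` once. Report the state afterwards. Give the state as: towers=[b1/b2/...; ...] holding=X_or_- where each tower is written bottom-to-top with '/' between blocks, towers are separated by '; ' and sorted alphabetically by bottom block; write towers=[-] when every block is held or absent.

before: towers=[A/G/E; B; C/F/D] holding=-
pre[pickup(B)]: clear(B) ok, ontable(B) ok, handempty ok
all met → apply pickup(B)
after:  towers=[A/G/E; C/F/D] holding=B

towers=[A/G/E; C/F/D] holding=B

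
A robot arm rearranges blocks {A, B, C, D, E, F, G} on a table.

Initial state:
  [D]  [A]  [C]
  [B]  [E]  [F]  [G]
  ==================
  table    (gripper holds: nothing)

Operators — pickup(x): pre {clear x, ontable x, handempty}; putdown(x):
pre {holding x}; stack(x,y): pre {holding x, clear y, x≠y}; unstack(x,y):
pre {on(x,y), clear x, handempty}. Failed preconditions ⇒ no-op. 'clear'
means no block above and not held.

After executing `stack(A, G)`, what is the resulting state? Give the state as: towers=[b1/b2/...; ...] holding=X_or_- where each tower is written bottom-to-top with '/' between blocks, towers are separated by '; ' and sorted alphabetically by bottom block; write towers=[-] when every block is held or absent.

towers=[B/D; E/A; F/C; G] holding=-

before: towers=[B/D; E/A; F/C; G] holding=-
pre[stack(A, G)]: holding(A) ✗, clear(G) ✓, A≠G ✓
holding(A) unmet → stack(A, G) is a no-op
after:  towers=[B/D; E/A; F/C; G] holding=-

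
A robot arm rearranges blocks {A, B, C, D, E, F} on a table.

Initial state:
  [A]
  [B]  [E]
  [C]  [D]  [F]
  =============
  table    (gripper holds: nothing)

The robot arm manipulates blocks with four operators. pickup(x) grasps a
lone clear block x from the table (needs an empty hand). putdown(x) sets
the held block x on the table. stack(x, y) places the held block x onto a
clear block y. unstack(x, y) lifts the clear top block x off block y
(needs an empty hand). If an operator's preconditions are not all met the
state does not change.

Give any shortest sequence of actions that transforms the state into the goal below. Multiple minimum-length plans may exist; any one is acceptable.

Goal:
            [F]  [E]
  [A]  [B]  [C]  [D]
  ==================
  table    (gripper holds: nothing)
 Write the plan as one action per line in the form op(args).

step 1 (unstack(A, B)): towers=[C/B; D/E; F] holding=A
step 2 (putdown(A)): towers=[A; C/B; D/E; F] holding=-
step 3 (unstack(B, C)): towers=[A; C; D/E; F] holding=B
step 4 (putdown(B)): towers=[A; B; C; D/E; F] holding=-
step 5 (pickup(F)): towers=[A; B; C; D/E] holding=F
step 6 (stack(F, C)): towers=[A; B; C/F; D/E] holding=-
goal check: towers=[A; B; C/F; D/E] holding=- — reached (length 6, optimal by BFS)

unstack(A, B)
putdown(A)
unstack(B, C)
putdown(B)
pickup(F)
stack(F, C)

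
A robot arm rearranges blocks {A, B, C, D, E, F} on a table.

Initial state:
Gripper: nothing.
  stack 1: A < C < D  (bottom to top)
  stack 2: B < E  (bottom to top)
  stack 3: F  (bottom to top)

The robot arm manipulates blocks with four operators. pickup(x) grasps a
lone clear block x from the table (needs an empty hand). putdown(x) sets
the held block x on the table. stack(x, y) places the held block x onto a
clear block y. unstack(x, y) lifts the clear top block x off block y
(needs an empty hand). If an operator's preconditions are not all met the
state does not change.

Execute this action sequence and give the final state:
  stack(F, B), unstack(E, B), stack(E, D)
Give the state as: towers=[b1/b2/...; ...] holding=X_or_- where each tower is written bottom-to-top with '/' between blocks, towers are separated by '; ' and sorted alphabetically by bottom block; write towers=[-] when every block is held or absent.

step 1 (stack(F, B)) [no-op]: towers=[A/C/D; B/E; F] holding=-
step 2 (unstack(E, B)): towers=[A/C/D; B; F] holding=E
step 3 (stack(E, D)): towers=[A/C/D/E; B; F] holding=-

towers=[A/C/D/E; B; F] holding=-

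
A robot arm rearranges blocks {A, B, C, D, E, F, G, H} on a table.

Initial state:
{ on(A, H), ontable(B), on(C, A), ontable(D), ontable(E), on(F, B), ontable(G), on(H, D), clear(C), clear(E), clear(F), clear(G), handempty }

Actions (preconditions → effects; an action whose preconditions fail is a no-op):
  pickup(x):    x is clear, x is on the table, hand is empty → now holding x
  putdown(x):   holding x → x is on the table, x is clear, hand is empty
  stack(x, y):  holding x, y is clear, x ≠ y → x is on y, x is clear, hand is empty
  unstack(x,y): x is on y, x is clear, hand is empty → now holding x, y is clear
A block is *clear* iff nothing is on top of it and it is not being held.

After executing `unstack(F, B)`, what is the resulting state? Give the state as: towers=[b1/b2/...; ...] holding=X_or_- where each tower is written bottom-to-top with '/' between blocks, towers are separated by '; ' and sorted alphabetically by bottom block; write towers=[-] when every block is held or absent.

before: towers=[B/F; D/H/A/C; E; G] holding=-
pre[unstack(F, B)]: on(F,B) ✓, clear(F) ✓, handempty ✓
all met → apply unstack(F, B)
after:  towers=[B; D/H/A/C; E; G] holding=F

towers=[B; D/H/A/C; E; G] holding=F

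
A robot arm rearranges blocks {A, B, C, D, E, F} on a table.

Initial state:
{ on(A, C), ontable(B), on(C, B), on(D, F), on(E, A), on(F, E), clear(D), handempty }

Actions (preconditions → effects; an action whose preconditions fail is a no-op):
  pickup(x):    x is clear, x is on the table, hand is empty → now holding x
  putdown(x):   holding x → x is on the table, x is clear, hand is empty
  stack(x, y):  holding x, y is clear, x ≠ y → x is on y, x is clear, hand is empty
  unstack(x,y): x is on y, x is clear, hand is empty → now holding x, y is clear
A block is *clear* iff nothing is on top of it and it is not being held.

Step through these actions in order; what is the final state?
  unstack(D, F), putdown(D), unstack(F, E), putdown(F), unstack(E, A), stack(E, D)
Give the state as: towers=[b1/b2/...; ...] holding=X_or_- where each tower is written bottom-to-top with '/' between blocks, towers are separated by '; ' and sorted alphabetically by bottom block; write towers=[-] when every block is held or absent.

towers=[B/C/A; D/E; F] holding=-

step 1 (unstack(D, F)): towers=[B/C/A/E/F] holding=D
step 2 (putdown(D)): towers=[B/C/A/E/F; D] holding=-
step 3 (unstack(F, E)): towers=[B/C/A/E; D] holding=F
step 4 (putdown(F)): towers=[B/C/A/E; D; F] holding=-
step 5 (unstack(E, A)): towers=[B/C/A; D; F] holding=E
step 6 (stack(E, D)): towers=[B/C/A; D/E; F] holding=-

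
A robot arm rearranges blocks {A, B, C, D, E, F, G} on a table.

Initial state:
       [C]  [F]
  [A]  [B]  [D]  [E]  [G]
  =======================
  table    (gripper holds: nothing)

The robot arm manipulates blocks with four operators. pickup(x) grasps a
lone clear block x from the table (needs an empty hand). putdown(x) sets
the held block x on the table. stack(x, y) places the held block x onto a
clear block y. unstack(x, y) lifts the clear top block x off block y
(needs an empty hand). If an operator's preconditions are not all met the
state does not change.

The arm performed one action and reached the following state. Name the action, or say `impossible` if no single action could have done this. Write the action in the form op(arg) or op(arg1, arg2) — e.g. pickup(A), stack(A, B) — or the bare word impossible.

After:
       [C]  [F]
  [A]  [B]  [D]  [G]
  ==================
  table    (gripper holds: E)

target: towers=[A; B/C; D/F; G] holding=E
     unstack(F, D) → towers=[A; B/C; D; E; G] holding=F
         pickup(G) → towers=[A; B/C; D/F; E] holding=G
         pickup(A) → towers=[B/C; D/F; E; G] holding=A
         pickup(E) → towers=[A; B/C; D/F; G] holding=E  ← match
     unstack(C, B) → towers=[A; B; D/F; E; G] holding=C

pickup(E)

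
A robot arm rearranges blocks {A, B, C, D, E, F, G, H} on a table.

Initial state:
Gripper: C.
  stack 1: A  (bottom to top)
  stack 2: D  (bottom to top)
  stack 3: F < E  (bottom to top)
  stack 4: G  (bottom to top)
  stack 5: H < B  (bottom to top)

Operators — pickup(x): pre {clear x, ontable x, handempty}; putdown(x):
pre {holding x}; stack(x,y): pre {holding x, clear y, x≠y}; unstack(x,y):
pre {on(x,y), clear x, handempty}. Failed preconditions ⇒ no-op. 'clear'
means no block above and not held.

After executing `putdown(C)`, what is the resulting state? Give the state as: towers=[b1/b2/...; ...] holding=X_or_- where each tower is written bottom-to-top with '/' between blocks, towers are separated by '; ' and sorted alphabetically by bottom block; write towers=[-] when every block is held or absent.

towers=[A; C; D; F/E; G; H/B] holding=-

before: towers=[A; D; F/E; G; H/B] holding=C
pre[putdown(C)]: holding(C) ok
all met → apply putdown(C)
after:  towers=[A; C; D; F/E; G; H/B] holding=-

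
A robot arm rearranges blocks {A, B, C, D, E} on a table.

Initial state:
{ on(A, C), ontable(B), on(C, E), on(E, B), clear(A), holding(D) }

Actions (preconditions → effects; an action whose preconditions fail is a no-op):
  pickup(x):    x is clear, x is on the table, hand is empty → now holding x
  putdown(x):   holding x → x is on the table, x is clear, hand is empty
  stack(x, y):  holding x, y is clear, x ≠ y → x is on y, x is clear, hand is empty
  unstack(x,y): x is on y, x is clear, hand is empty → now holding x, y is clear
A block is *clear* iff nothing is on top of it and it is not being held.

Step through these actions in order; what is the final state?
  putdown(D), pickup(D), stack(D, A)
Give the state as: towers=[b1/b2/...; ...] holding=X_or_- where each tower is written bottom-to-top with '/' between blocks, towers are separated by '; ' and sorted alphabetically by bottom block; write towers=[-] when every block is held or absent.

step 1 (putdown(D)): towers=[B/E/C/A; D] holding=-
step 2 (pickup(D)): towers=[B/E/C/A] holding=D
step 3 (stack(D, A)): towers=[B/E/C/A/D] holding=-

towers=[B/E/C/A/D] holding=-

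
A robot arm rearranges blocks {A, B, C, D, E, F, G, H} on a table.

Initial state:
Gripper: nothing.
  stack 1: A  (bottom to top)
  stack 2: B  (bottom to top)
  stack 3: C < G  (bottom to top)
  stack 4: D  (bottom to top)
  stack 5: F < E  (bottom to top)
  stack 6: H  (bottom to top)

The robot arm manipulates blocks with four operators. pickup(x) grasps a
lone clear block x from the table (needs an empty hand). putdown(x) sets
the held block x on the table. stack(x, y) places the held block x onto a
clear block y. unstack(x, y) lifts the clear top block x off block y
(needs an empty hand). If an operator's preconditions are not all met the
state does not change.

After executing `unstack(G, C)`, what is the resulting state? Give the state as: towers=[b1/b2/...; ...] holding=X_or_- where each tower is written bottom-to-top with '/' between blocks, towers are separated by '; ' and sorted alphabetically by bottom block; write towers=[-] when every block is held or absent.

before: towers=[A; B; C/G; D; F/E; H] holding=-
pre[unstack(G, C)]: on(G,C) ✓, clear(G) ✓, handempty ✓
all met → apply unstack(G, C)
after:  towers=[A; B; C; D; F/E; H] holding=G

towers=[A; B; C; D; F/E; H] holding=G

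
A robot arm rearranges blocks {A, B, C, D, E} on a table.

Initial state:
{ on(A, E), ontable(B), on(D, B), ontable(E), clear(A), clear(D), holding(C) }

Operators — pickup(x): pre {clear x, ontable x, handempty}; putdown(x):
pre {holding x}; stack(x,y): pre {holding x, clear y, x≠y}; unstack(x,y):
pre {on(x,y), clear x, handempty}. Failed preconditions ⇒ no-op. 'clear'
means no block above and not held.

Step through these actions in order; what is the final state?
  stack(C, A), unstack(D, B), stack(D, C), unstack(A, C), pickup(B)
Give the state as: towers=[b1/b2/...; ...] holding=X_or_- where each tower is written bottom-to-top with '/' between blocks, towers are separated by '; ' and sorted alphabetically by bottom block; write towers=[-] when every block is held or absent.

towers=[E/A/C/D] holding=B

step 1 (stack(C, A)): towers=[B/D; E/A/C] holding=-
step 2 (unstack(D, B)): towers=[B; E/A/C] holding=D
step 3 (stack(D, C)): towers=[B; E/A/C/D] holding=-
step 4 (unstack(A, C)) [no-op]: towers=[B; E/A/C/D] holding=-
step 5 (pickup(B)): towers=[E/A/C/D] holding=B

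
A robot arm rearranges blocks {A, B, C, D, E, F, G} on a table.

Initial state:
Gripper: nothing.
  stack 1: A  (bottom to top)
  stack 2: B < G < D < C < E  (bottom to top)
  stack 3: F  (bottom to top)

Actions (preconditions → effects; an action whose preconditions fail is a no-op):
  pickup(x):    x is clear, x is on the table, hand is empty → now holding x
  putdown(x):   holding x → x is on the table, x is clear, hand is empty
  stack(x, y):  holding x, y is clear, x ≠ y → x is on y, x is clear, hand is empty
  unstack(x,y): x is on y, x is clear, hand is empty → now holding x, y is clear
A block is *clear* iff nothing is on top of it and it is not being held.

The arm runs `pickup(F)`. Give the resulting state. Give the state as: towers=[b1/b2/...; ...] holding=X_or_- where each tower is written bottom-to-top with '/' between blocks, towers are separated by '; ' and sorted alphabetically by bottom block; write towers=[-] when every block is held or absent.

towers=[A; B/G/D/C/E] holding=F

before: towers=[A; B/G/D/C/E; F] holding=-
pre[pickup(F)]: clear(F) ok, ontable(F) ok, handempty ok
all met → apply pickup(F)
after:  towers=[A; B/G/D/C/E] holding=F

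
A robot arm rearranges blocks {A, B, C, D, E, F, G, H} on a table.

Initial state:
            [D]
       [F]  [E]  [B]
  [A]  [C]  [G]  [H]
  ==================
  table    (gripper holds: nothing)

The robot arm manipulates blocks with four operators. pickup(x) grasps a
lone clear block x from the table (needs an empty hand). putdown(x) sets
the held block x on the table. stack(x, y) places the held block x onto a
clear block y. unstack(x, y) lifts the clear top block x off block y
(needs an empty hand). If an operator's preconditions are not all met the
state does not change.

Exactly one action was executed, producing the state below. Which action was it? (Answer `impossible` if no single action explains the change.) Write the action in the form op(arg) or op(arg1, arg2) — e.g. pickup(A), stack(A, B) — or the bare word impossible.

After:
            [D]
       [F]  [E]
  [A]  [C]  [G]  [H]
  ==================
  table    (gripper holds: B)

target: towers=[A; C/F; G/E/D; H] holding=B
         pickup(A) → towers=[C/F; G/E/D; H/B] holding=A
     unstack(B, H) → towers=[A; C/F; G/E/D; H] holding=B  ← match
     unstack(F, C) → towers=[A; C; G/E/D; H/B] holding=F
     unstack(D, E) → towers=[A; C/F; G/E; H/B] holding=D

unstack(B, H)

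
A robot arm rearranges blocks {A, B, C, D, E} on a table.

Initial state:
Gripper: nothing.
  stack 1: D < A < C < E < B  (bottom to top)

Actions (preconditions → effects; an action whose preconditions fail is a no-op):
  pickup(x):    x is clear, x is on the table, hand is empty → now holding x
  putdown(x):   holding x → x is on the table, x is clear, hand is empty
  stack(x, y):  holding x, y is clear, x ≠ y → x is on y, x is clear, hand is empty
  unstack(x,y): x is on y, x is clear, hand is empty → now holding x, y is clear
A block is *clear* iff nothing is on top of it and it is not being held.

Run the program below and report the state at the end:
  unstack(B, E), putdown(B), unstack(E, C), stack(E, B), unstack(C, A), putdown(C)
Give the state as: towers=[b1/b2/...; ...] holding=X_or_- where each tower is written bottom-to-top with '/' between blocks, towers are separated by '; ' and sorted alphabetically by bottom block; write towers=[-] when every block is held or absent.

towers=[B/E; C; D/A] holding=-

step 1 (unstack(B, E)): towers=[D/A/C/E] holding=B
step 2 (putdown(B)): towers=[B; D/A/C/E] holding=-
step 3 (unstack(E, C)): towers=[B; D/A/C] holding=E
step 4 (stack(E, B)): towers=[B/E; D/A/C] holding=-
step 5 (unstack(C, A)): towers=[B/E; D/A] holding=C
step 6 (putdown(C)): towers=[B/E; C; D/A] holding=-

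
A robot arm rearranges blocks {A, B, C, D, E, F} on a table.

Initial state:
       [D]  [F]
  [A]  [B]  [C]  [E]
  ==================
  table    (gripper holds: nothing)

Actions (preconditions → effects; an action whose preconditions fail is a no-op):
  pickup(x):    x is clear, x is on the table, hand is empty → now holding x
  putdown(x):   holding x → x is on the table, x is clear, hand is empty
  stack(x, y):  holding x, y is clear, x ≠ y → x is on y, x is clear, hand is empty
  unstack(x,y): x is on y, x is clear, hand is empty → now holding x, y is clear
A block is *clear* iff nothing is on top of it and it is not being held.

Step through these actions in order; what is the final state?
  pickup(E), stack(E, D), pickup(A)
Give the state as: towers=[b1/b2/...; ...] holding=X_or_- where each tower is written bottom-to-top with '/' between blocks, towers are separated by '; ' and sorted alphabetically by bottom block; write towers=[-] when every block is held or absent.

towers=[B/D/E; C/F] holding=A

step 1 (pickup(E)): towers=[A; B/D; C/F] holding=E
step 2 (stack(E, D)): towers=[A; B/D/E; C/F] holding=-
step 3 (pickup(A)): towers=[B/D/E; C/F] holding=A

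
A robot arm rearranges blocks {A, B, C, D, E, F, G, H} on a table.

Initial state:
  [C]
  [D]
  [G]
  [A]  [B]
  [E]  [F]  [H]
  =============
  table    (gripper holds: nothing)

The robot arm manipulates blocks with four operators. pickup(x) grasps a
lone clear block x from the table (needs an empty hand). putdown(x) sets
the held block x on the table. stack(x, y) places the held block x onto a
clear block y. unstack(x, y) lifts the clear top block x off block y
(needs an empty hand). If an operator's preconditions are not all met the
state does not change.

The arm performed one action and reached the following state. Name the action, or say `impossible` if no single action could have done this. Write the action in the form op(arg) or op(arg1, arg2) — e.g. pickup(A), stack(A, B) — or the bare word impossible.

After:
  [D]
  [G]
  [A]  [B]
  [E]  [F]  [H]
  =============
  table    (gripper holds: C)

target: towers=[E/A/G/D; F/B; H] holding=C
         pickup(H) → towers=[E/A/G/D/C; F/B] holding=H
     unstack(B, F) → towers=[E/A/G/D/C; F; H] holding=B
     unstack(C, D) → towers=[E/A/G/D; F/B; H] holding=C  ← match

unstack(C, D)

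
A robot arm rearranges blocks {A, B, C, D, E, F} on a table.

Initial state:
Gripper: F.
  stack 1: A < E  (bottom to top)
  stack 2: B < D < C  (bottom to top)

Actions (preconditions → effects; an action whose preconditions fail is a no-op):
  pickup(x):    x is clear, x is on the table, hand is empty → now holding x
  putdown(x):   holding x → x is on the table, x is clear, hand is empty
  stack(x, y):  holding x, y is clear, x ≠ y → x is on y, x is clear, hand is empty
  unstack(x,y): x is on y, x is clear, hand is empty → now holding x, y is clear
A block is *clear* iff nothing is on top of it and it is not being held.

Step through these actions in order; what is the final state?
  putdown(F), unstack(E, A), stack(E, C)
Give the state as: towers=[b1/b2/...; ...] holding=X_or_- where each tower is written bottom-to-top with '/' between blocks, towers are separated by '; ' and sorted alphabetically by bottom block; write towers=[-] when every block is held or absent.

step 1 (putdown(F)): towers=[A/E; B/D/C; F] holding=-
step 2 (unstack(E, A)): towers=[A; B/D/C; F] holding=E
step 3 (stack(E, C)): towers=[A; B/D/C/E; F] holding=-

towers=[A; B/D/C/E; F] holding=-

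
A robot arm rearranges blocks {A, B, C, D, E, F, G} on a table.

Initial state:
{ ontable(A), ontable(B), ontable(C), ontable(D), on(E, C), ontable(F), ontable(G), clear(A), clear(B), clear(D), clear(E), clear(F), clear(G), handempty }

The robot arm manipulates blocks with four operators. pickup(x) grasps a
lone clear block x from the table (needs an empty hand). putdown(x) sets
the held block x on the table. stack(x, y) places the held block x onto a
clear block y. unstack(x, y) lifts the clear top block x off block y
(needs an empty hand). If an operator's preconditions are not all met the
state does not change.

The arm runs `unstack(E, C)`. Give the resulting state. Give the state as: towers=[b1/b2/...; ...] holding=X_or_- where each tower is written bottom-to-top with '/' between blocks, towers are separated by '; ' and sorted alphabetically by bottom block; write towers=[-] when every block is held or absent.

before: towers=[A; B; C/E; D; F; G] holding=-
pre[unstack(E, C)]: on(E,C) ✓, clear(E) ✓, handempty ✓
all met → apply unstack(E, C)
after:  towers=[A; B; C; D; F; G] holding=E

towers=[A; B; C; D; F; G] holding=E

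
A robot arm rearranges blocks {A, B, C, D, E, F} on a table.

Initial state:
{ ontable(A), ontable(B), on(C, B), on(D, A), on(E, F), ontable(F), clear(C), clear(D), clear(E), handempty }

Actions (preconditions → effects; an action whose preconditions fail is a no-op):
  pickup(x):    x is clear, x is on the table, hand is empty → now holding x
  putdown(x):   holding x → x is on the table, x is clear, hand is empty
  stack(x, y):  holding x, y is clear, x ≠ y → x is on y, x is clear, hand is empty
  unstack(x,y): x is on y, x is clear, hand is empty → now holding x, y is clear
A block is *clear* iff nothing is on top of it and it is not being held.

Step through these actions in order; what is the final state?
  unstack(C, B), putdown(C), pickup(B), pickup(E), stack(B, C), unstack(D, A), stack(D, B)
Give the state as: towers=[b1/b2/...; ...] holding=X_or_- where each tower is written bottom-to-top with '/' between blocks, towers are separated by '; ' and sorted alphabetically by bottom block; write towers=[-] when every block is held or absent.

step 1 (unstack(C, B)): towers=[A/D; B; F/E] holding=C
step 2 (putdown(C)): towers=[A/D; B; C; F/E] holding=-
step 3 (pickup(B)): towers=[A/D; C; F/E] holding=B
step 4 (pickup(E)) [no-op]: towers=[A/D; C; F/E] holding=B
step 5 (stack(B, C)): towers=[A/D; C/B; F/E] holding=-
step 6 (unstack(D, A)): towers=[A; C/B; F/E] holding=D
step 7 (stack(D, B)): towers=[A; C/B/D; F/E] holding=-

towers=[A; C/B/D; F/E] holding=-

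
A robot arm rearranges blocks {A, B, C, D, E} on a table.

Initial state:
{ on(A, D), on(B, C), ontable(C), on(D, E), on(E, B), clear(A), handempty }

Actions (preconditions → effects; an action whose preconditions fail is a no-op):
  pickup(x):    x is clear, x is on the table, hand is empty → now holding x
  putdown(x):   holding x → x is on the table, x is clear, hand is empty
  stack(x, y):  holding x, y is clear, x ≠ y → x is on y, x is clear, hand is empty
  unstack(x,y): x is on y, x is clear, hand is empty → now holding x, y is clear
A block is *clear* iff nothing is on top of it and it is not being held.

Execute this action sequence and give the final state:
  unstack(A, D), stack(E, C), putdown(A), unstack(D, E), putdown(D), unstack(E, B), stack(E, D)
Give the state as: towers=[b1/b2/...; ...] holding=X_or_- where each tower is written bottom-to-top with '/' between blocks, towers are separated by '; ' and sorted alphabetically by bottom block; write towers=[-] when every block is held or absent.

step 1 (unstack(A, D)): towers=[C/B/E/D] holding=A
step 2 (stack(E, C)) [no-op]: towers=[C/B/E/D] holding=A
step 3 (putdown(A)): towers=[A; C/B/E/D] holding=-
step 4 (unstack(D, E)): towers=[A; C/B/E] holding=D
step 5 (putdown(D)): towers=[A; C/B/E; D] holding=-
step 6 (unstack(E, B)): towers=[A; C/B; D] holding=E
step 7 (stack(E, D)): towers=[A; C/B; D/E] holding=-

towers=[A; C/B; D/E] holding=-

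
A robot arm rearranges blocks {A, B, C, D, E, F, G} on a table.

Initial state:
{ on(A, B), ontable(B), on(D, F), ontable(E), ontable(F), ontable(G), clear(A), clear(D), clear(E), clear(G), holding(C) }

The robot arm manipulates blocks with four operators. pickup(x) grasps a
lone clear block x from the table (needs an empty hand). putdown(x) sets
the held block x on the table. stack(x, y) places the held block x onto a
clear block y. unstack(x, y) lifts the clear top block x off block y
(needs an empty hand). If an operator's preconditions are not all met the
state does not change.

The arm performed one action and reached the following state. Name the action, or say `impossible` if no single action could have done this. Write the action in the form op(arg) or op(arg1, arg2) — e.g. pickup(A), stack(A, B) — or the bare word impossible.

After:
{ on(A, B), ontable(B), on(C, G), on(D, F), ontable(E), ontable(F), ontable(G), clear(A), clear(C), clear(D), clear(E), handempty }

stack(C, G)

target: towers=[B/A; E; F/D; G/C] holding=-
        putdown(C) → towers=[B/A; C; E; F/D; G] holding=-
       stack(C, G) → towers=[B/A; E; F/D; G/C] holding=-  ← match
       stack(C, D) → towers=[B/A; E; F/D/C; G] holding=-
       stack(C, A) → towers=[B/A/C; E; F/D; G] holding=-
       stack(C, E) → towers=[B/A; E/C; F/D; G] holding=-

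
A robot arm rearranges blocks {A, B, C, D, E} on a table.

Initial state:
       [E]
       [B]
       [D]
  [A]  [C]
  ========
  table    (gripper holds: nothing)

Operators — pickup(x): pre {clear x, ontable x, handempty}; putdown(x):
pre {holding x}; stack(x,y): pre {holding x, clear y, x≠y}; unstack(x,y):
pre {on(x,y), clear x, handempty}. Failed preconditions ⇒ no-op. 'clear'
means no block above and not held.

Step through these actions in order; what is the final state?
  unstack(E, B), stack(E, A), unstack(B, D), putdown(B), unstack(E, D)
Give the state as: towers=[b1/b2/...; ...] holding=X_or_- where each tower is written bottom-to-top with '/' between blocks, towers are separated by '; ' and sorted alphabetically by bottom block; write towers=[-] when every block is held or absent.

towers=[A/E; B; C/D] holding=-

step 1 (unstack(E, B)): towers=[A; C/D/B] holding=E
step 2 (stack(E, A)): towers=[A/E; C/D/B] holding=-
step 3 (unstack(B, D)): towers=[A/E; C/D] holding=B
step 4 (putdown(B)): towers=[A/E; B; C/D] holding=-
step 5 (unstack(E, D)) [no-op]: towers=[A/E; B; C/D] holding=-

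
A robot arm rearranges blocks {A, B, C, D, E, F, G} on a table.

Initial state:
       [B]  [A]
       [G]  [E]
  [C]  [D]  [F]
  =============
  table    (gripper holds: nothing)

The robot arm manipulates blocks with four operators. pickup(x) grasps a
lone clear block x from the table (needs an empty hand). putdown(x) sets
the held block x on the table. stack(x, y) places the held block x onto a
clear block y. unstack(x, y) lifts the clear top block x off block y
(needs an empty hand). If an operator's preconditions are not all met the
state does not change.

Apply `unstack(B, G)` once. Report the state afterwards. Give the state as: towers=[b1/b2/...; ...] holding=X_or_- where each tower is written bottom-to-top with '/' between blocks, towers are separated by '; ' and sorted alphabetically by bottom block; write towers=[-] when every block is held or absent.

towers=[C; D/G; F/E/A] holding=B

before: towers=[C; D/G/B; F/E/A] holding=-
pre[unstack(B, G)]: on(B,G) ok, clear(B) ok, handempty ok
all met → apply unstack(B, G)
after:  towers=[C; D/G; F/E/A] holding=B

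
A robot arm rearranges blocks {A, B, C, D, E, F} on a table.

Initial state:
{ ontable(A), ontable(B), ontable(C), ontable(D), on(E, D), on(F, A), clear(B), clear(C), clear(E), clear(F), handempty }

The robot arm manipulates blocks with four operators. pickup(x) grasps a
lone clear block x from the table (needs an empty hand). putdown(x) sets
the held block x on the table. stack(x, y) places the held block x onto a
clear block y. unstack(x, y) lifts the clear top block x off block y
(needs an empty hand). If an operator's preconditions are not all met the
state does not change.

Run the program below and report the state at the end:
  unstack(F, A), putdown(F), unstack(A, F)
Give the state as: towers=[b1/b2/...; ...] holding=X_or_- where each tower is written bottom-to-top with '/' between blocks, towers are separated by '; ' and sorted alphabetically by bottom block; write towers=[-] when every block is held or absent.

towers=[A; B; C; D/E; F] holding=-

step 1 (unstack(F, A)): towers=[A; B; C; D/E] holding=F
step 2 (putdown(F)): towers=[A; B; C; D/E; F] holding=-
step 3 (unstack(A, F)) [no-op]: towers=[A; B; C; D/E; F] holding=-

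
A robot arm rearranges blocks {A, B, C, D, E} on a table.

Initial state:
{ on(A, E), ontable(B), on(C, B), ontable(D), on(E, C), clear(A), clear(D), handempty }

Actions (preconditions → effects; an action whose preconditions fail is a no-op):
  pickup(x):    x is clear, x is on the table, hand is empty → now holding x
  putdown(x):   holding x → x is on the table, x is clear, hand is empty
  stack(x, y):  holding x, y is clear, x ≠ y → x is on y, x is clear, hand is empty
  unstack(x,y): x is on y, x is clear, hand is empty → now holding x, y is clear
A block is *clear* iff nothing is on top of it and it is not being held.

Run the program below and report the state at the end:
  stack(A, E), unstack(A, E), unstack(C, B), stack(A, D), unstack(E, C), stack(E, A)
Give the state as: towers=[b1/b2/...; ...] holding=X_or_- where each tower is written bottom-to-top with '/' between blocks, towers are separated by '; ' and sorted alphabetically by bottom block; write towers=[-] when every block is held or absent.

towers=[B/C; D/A/E] holding=-

step 1 (stack(A, E)) [no-op]: towers=[B/C/E/A; D] holding=-
step 2 (unstack(A, E)): towers=[B/C/E; D] holding=A
step 3 (unstack(C, B)) [no-op]: towers=[B/C/E; D] holding=A
step 4 (stack(A, D)): towers=[B/C/E; D/A] holding=-
step 5 (unstack(E, C)): towers=[B/C; D/A] holding=E
step 6 (stack(E, A)): towers=[B/C; D/A/E] holding=-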